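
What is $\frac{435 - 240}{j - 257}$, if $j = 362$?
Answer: $\frac{13}{7} \approx 1.8571$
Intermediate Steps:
$\frac{435 - 240}{j - 257} = \frac{435 - 240}{362 - 257} = \frac{195}{105} = 195 \cdot \frac{1}{105} = \frac{13}{7}$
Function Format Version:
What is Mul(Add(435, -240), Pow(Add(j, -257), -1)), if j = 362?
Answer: Rational(13, 7) ≈ 1.8571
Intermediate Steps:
Mul(Add(435, -240), Pow(Add(j, -257), -1)) = Mul(Add(435, -240), Pow(Add(362, -257), -1)) = Mul(195, Pow(105, -1)) = Mul(195, Rational(1, 105)) = Rational(13, 7)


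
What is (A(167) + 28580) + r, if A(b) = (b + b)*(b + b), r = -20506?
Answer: 119630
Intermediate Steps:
A(b) = 4*b² (A(b) = (2*b)*(2*b) = 4*b²)
(A(167) + 28580) + r = (4*167² + 28580) - 20506 = (4*27889 + 28580) - 20506 = (111556 + 28580) - 20506 = 140136 - 20506 = 119630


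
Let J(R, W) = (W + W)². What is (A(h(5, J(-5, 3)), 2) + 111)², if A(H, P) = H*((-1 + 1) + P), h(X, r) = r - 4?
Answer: 30625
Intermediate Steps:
J(R, W) = 4*W² (J(R, W) = (2*W)² = 4*W²)
h(X, r) = -4 + r
A(H, P) = H*P (A(H, P) = H*(0 + P) = H*P)
(A(h(5, J(-5, 3)), 2) + 111)² = ((-4 + 4*3²)*2 + 111)² = ((-4 + 4*9)*2 + 111)² = ((-4 + 36)*2 + 111)² = (32*2 + 111)² = (64 + 111)² = 175² = 30625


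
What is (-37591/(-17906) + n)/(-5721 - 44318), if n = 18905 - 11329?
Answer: -135693447/895998334 ≈ -0.15144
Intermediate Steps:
n = 7576
(-37591/(-17906) + n)/(-5721 - 44318) = (-37591/(-17906) + 7576)/(-5721 - 44318) = (-37591*(-1/17906) + 7576)/(-50039) = (37591/17906 + 7576)*(-1/50039) = (135693447/17906)*(-1/50039) = -135693447/895998334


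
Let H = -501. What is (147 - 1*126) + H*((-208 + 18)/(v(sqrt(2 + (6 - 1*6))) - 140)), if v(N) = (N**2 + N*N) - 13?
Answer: -92061/149 ≈ -617.86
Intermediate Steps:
v(N) = -13 + 2*N**2 (v(N) = (N**2 + N**2) - 13 = 2*N**2 - 13 = -13 + 2*N**2)
(147 - 1*126) + H*((-208 + 18)/(v(sqrt(2 + (6 - 1*6))) - 140)) = (147 - 1*126) - 501*(-208 + 18)/((-13 + 2*(sqrt(2 + (6 - 1*6)))**2) - 140) = (147 - 126) - (-95190)/((-13 + 2*(sqrt(2 + (6 - 6)))**2) - 140) = 21 - (-95190)/((-13 + 2*(sqrt(2 + 0))**2) - 140) = 21 - (-95190)/((-13 + 2*(sqrt(2))**2) - 140) = 21 - (-95190)/((-13 + 2*2) - 140) = 21 - (-95190)/((-13 + 4) - 140) = 21 - (-95190)/(-9 - 140) = 21 - (-95190)/(-149) = 21 - (-95190)*(-1)/149 = 21 - 501*190/149 = 21 - 95190/149 = -92061/149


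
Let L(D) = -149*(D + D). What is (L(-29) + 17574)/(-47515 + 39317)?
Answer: -13108/4099 ≈ -3.1979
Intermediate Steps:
L(D) = -298*D
(L(-29) + 17574)/(-47515 + 39317) = (-298*(-29) + 17574)/(-47515 + 39317) = (8642 + 17574)/(-8198) = 26216*(-1/8198) = -13108/4099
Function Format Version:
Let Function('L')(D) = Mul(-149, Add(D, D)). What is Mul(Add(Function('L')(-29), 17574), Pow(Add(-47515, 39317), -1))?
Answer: Rational(-13108, 4099) ≈ -3.1979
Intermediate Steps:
Function('L')(D) = Mul(-298, D) (Function('L')(D) = Mul(-149, Mul(2, D)) = Mul(-298, D))
Mul(Add(Function('L')(-29), 17574), Pow(Add(-47515, 39317), -1)) = Mul(Add(Mul(-298, -29), 17574), Pow(Add(-47515, 39317), -1)) = Mul(Add(8642, 17574), Pow(-8198, -1)) = Mul(26216, Rational(-1, 8198)) = Rational(-13108, 4099)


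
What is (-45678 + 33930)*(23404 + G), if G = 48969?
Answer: -850238004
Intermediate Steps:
(-45678 + 33930)*(23404 + G) = (-45678 + 33930)*(23404 + 48969) = -11748*72373 = -850238004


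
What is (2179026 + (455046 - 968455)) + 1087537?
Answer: 2753154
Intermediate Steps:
(2179026 + (455046 - 968455)) + 1087537 = (2179026 - 513409) + 1087537 = 1665617 + 1087537 = 2753154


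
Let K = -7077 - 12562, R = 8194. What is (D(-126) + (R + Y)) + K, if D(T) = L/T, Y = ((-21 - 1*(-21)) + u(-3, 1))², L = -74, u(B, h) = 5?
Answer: -719423/63 ≈ -11419.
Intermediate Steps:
Y = 25 (Y = ((-21 - 1*(-21)) + 5)² = ((-21 + 21) + 5)² = (0 + 5)² = 5² = 25)
D(T) = -74/T
K = -19639
(D(-126) + (R + Y)) + K = (-74/(-126) + (8194 + 25)) - 19639 = (-74*(-1/126) + 8219) - 19639 = (37/63 + 8219) - 19639 = 517834/63 - 19639 = -719423/63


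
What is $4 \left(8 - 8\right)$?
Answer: $0$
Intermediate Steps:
$4 \left(8 - 8\right) = 4 \cdot 0 = 0$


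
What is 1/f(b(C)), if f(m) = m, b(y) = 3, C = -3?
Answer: 1/3 ≈ 0.33333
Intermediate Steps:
1/f(b(C)) = 1/3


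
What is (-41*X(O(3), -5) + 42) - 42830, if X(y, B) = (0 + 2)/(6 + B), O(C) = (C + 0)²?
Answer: -42870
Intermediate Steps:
O(C) = C²
X(y, B) = 2/(6 + B)
(-41*X(O(3), -5) + 42) - 42830 = (-82/(6 - 5) + 42) - 42830 = (-82/1 + 42) - 42830 = (-82 + 42) - 42830 = -40 - 42830 = -42870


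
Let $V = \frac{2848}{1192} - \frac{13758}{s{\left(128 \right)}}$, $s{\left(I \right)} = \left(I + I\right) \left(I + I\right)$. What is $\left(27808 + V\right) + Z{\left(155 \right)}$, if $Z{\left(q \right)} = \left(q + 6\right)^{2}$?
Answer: $\frac{262338829365}{4882432} \approx 53731.0$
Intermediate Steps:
$s{\left(I \right)} = 4 I^{2}$ ($s{\left(I \right)} = 2 I 2 I = 4 I^{2}$)
$Z{\left(q \right)} = \left(6 + q\right)^{2}$
$V = \frac{10640437}{4882432}$ ($V = \frac{2848}{1192} - \frac{13758}{4 \cdot 128^{2}} = 2848 \cdot \frac{1}{1192} - \frac{13758}{4 \cdot 16384} = \frac{356}{149} - \frac{13758}{65536} = \frac{356}{149} - \frac{6879}{32768} = \frac{10640437}{4882432} \approx 2.1793$)
$\left(27808 + V\right) + Z{\left(155 \right)} = \left(27808 + \frac{10640437}{4882432}\right) + \left(6 + 155\right)^{2} = \frac{135781309493}{4882432} + 161^{2} = \frac{135781309493}{4882432} + 25921 = \frac{262338829365}{4882432}$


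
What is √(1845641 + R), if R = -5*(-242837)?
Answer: √3059826 ≈ 1749.2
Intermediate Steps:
R = 1214185
√(1845641 + R) = √(1845641 + 1214185) = √3059826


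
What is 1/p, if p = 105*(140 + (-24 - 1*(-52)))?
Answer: 1/17640 ≈ 5.6689e-5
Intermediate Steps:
p = 17640 (p = 105*(140 + (-24 + 52)) = 105*(140 + 28) = 105*168 = 17640)
1/p = 1/17640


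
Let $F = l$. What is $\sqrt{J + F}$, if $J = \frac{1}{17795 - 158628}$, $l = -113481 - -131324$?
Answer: $\frac{\sqrt{353896882240594}}{140833} \approx 133.58$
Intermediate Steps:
$l = 17843$ ($l = -113481 + 131324 = 17843$)
$F = 17843$
$J = - \frac{1}{140833}$ ($J = \frac{1}{-140833} = - \frac{1}{140833} \approx -7.1006 \cdot 10^{-6}$)
$\sqrt{J + F} = \sqrt{- \frac{1}{140833} + 17843} = \sqrt{\frac{2512883218}{140833}} = \frac{\sqrt{353896882240594}}{140833}$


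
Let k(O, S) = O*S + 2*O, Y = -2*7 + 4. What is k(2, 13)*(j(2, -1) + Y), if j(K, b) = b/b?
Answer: -270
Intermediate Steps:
j(K, b) = 1
Y = -10 (Y = -14 + 4 = -10)
k(O, S) = 2*O + O*S
k(2, 13)*(j(2, -1) + Y) = (2*(2 + 13))*(1 - 10) = (2*15)*(-9) = 30*(-9) = -270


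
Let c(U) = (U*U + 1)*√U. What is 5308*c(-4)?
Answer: 180472*I ≈ 1.8047e+5*I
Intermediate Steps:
c(U) = √U*(1 + U²) (c(U) = (U² + 1)*√U = (1 + U²)*√U = √U*(1 + U²))
5308*c(-4) = 5308*(√(-4)*(1 + (-4)²)) = 5308*((2*I)*(1 + 16)) = 5308*((2*I)*17) = 5308*(34*I) = 180472*I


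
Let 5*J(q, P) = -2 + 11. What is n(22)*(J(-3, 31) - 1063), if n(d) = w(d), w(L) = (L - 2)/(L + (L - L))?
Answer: -10612/11 ≈ -964.73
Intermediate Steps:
J(q, P) = 9/5 (J(q, P) = (-2 + 11)/5 = (1/5)*9 = 9/5)
w(L) = (-2 + L)/L (w(L) = (-2 + L)/(L + 0) = (-2 + L)/L)
n(d) = (-2 + d)/d
n(22)*(J(-3, 31) - 1063) = ((-2 + 22)/22)*(9/5 - 1063) = ((1/22)*20)*(-5306/5) = (10/11)*(-5306/5) = -10612/11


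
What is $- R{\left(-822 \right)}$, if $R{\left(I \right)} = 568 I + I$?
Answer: $467718$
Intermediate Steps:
$R{\left(I \right)} = 569 I$
$- R{\left(-822 \right)} = - 569 \left(-822\right) = \left(-1\right) \left(-467718\right) = 467718$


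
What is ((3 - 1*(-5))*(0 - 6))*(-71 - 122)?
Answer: 9264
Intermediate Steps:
((3 - 1*(-5))*(0 - 6))*(-71 - 122) = ((3 + 5)*(-6))*(-193) = (8*(-6))*(-193) = -48*(-193) = 9264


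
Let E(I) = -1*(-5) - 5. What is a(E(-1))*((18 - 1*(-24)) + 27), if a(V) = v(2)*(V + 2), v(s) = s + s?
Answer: 552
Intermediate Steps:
v(s) = 2*s
E(I) = 0 (E(I) = 5 - 5 = 0)
a(V) = 8 + 4*V (a(V) = (2*2)*(V + 2) = 4*(2 + V) = 8 + 4*V)
a(E(-1))*((18 - 1*(-24)) + 27) = (8 + 4*0)*((18 - 1*(-24)) + 27) = (8 + 0)*((18 + 24) + 27) = 8*(42 + 27) = 8*69 = 552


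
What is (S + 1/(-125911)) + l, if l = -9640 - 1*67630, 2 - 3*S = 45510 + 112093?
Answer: -49031128424/377733 ≈ -1.2980e+5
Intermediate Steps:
S = -157601/3 (S = ⅔ - (45510 + 112093)/3 = ⅔ - ⅓*157603 = ⅔ - 157603/3 = -157601/3 ≈ -52534.)
l = -77270 (l = -9640 - 67630 = -77270)
(S + 1/(-125911)) + l = (-157601/3 + 1/(-125911)) - 77270 = (-157601/3 - 1/125911) - 77270 = -19843699514/377733 - 77270 = -49031128424/377733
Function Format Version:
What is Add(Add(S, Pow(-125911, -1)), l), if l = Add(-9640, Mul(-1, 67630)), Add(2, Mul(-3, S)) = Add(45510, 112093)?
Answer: Rational(-49031128424, 377733) ≈ -1.2980e+5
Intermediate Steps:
S = Rational(-157601, 3) (S = Add(Rational(2, 3), Mul(Rational(-1, 3), Add(45510, 112093))) = Add(Rational(2, 3), Mul(Rational(-1, 3), 157603)) = Add(Rational(2, 3), Rational(-157603, 3)) = Rational(-157601, 3) ≈ -52534.)
l = -77270 (l = Add(-9640, -67630) = -77270)
Add(Add(S, Pow(-125911, -1)), l) = Add(Add(Rational(-157601, 3), Pow(-125911, -1)), -77270) = Add(Add(Rational(-157601, 3), Rational(-1, 125911)), -77270) = Add(Rational(-19843699514, 377733), -77270) = Rational(-49031128424, 377733)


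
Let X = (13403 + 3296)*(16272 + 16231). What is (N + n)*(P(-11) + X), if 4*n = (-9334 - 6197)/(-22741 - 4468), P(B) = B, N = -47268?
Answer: -1396118865901512981/54418 ≈ -2.5655e+13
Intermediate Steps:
n = 15531/108836 (n = ((-9334 - 6197)/(-22741 - 4468))/4 = (-15531/(-27209))/4 = (-15531*(-1/27209))/4 = (1/4)*(15531/27209) = 15531/108836 ≈ 0.14270)
X = 542767597 (X = 16699*32503 = 542767597)
(N + n)*(P(-11) + X) = (-47268 + 15531/108836)*(-11 + 542767597) = -5144444517/108836*542767586 = -1396118865901512981/54418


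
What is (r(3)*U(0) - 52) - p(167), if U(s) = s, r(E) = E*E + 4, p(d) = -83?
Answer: 31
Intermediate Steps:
r(E) = 4 + E² (r(E) = E² + 4 = 4 + E²)
(r(3)*U(0) - 52) - p(167) = ((4 + 3²)*0 - 52) - 1*(-83) = ((4 + 9)*0 - 52) + 83 = (13*0 - 52) + 83 = (0 - 52) + 83 = -52 + 83 = 31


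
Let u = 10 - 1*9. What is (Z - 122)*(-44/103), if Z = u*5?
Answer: 5148/103 ≈ 49.981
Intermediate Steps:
u = 1 (u = 10 - 9 = 1)
Z = 5 (Z = 1*5 = 5)
(Z - 122)*(-44/103) = (5 - 122)*(-44/103) = -(-5148)/103 = -117*(-44/103) = 5148/103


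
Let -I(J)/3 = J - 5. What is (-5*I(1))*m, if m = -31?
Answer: 1860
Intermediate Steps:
I(J) = 15 - 3*J (I(J) = -3*(J - 5) = -3*(-5 + J) = 15 - 3*J)
(-5*I(1))*m = -5*(15 - 3*1)*(-31) = -5*(15 - 3)*(-31) = -5*12*(-31) = -60*(-31) = 1860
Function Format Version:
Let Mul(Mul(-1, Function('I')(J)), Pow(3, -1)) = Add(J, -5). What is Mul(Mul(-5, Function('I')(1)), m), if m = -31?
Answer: 1860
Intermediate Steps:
Function('I')(J) = Add(15, Mul(-3, J)) (Function('I')(J) = Mul(-3, Add(J, -5)) = Mul(-3, Add(-5, J)) = Add(15, Mul(-3, J)))
Mul(Mul(-5, Function('I')(1)), m) = Mul(Mul(-5, Add(15, Mul(-3, 1))), -31) = Mul(Mul(-5, Add(15, -3)), -31) = Mul(Mul(-5, 12), -31) = Mul(-60, -31) = 1860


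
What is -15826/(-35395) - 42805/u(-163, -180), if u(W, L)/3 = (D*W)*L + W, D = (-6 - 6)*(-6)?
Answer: 98773503551/224296380645 ≈ 0.44037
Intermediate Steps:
D = 72 (D = -12*(-6) = 72)
u(W, L) = 3*W + 216*L*W (u(W, L) = 3*((72*W)*L + W) = 3*(72*L*W + W) = 3*(W + 72*L*W) = 3*W + 216*L*W)
-15826/(-35395) - 42805/u(-163, -180) = -15826/(-35395) - 42805*(-1/(489*(1 + 72*(-180)))) = -15826*(-1/35395) - 42805*(-1/(489*(1 - 12960))) = 15826/35395 - 42805/(3*(-163)*(-12959)) = 15826/35395 - 42805/6336951 = 98773503551/224296380645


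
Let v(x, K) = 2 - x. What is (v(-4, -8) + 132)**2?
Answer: 19044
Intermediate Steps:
(v(-4, -8) + 132)**2 = ((2 - 1*(-4)) + 132)**2 = ((2 + 4) + 132)**2 = (6 + 132)**2 = 138**2 = 19044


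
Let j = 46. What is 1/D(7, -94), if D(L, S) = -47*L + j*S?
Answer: -1/4653 ≈ -0.00021492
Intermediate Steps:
D(L, S) = -47*L + 46*S
1/D(7, -94) = 1/(-47*7 + 46*(-94)) = 1/(-329 - 4324) = 1/(-4653) = -1/4653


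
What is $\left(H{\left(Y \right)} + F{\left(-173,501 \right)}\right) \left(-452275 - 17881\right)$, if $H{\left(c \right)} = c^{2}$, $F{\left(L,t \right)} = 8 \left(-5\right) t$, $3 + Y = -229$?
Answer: $-15883750304$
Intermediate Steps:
$Y = -232$ ($Y = -3 - 229 = -232$)
$F{\left(L,t \right)} = - 40 t$
$\left(H{\left(Y \right)} + F{\left(-173,501 \right)}\right) \left(-452275 - 17881\right) = \left(\left(-232\right)^{2} - 20040\right) \left(-452275 - 17881\right) = \left(53824 - 20040\right) \left(-470156\right) = 33784 \left(-470156\right) = -15883750304$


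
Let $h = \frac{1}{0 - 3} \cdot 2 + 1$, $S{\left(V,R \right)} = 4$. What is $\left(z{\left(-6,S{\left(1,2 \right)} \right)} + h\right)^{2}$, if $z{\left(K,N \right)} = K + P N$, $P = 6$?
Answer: $\frac{3025}{9} \approx 336.11$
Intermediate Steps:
$z{\left(K,N \right)} = K + 6 N$
$h = \frac{1}{3}$ ($h = \frac{1}{-3} \cdot 2 + 1 = \left(- \frac{1}{3}\right) 2 + 1 = - \frac{2}{3} + 1 = \frac{1}{3} \approx 0.33333$)
$\left(z{\left(-6,S{\left(1,2 \right)} \right)} + h\right)^{2} = \left(\left(-6 + 6 \cdot 4\right) + \frac{1}{3}\right)^{2} = \left(\left(-6 + 24\right) + \frac{1}{3}\right)^{2} = \left(18 + \frac{1}{3}\right)^{2} = \left(\frac{55}{3}\right)^{2} = \frac{3025}{9}$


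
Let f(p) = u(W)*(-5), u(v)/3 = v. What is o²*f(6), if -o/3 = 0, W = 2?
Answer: 0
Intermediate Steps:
u(v) = 3*v
o = 0 (o = -3*0 = 0)
f(p) = -30 (f(p) = (3*2)*(-5) = 6*(-5) = -30)
o²*f(6) = 0²*(-30) = 0*(-30) = 0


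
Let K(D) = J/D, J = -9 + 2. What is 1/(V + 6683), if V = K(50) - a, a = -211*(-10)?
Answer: 50/228643 ≈ 0.00021868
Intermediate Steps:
J = -7
K(D) = -7/D
a = 2110
V = -105507/50 (V = -7/50 - 1*2110 = -7*1/50 - 2110 = -7/50 - 2110 = -105507/50 ≈ -2110.1)
1/(V + 6683) = 1/(-105507/50 + 6683) = 1/(228643/50) = 50/228643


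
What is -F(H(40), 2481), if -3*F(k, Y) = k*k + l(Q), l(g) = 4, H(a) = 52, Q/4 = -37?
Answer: 2708/3 ≈ 902.67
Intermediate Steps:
Q = -148 (Q = 4*(-37) = -148)
F(k, Y) = -4/3 - k²/3 (F(k, Y) = -(k*k + 4)/3 = -(k² + 4)/3 = -(4 + k²)/3 = -4/3 - k²/3)
-F(H(40), 2481) = -(-4/3 - ⅓*52²) = -(-4/3 - ⅓*2704) = -(-4/3 - 2704/3) = -1*(-2708/3) = 2708/3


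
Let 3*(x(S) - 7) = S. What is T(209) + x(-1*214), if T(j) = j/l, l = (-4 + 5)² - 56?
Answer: -1022/15 ≈ -68.133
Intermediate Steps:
x(S) = 7 + S/3
l = -55 (l = 1² - 56 = 1 - 56 = -55)
T(j) = -j/55 (T(j) = j/(-55) = j*(-1/55) = -j/55)
T(209) + x(-1*214) = -1/55*209 + (7 + (-1*214)/3) = -19/5 + (7 + (⅓)*(-214)) = -19/5 + (7 - 214/3) = -19/5 - 193/3 = -1022/15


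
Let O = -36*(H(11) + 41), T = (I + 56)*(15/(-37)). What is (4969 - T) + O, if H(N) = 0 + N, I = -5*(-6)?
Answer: 115879/37 ≈ 3131.9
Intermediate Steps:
I = 30
T = -1290/37 (T = (30 + 56)*(15/(-37)) = 86*(15*(-1/37)) = 86*(-15/37) = -1290/37 ≈ -34.865)
H(N) = N
O = -1872 (O = -36*(11 + 41) = -36*52 = -1872)
(4969 - T) + O = (4969 - 1*(-1290/37)) - 1872 = (4969 + 1290/37) - 1872 = 185143/37 - 1872 = 115879/37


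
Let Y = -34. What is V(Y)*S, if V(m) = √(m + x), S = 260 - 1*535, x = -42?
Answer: -550*I*√19 ≈ -2397.4*I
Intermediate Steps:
S = -275 (S = 260 - 535 = -275)
V(m) = √(-42 + m) (V(m) = √(m - 42) = √(-42 + m))
V(Y)*S = √(-42 - 34)*(-275) = √(-76)*(-275) = (2*I*√19)*(-275) = -550*I*√19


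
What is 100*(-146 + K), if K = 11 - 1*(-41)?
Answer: -9400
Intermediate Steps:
K = 52 (K = 11 + 41 = 52)
100*(-146 + K) = 100*(-146 + 52) = 100*(-94) = -9400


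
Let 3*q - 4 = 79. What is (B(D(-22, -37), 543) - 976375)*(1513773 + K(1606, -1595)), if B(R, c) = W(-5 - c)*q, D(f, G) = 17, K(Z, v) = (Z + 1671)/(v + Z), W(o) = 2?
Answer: -4434651615820/3 ≈ -1.4782e+12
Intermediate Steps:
q = 83/3 (q = 4/3 + (1/3)*79 = 4/3 + 79/3 = 83/3 ≈ 27.667)
K(Z, v) = (1671 + Z)/(Z + v)
B(R, c) = 166/3 (B(R, c) = 2*(83/3) = 166/3)
(B(D(-22, -37), 543) - 976375)*(1513773 + K(1606, -1595)) = (166/3 - 976375)*(1513773 + (1671 + 1606)/(1606 - 1595)) = -2928959*(1513773 + 3277/11)/3 = -2928959/3*16654780/11 = -4434651615820/3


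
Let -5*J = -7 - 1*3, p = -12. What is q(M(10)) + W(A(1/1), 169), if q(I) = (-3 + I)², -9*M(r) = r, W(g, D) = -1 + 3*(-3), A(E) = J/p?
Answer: 559/81 ≈ 6.9012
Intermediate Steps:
J = 2 (J = -(-7 - 1*3)/5 = -(-7 - 3)/5 = -⅕*(-10) = 2)
A(E) = -⅙ (A(E) = 2/(-12) = 2*(-1/12) = -⅙)
W(g, D) = -10 (W(g, D) = -1 - 9 = -10)
M(r) = -r/9
q(M(10)) + W(A(1/1), 169) = (-3 - ⅑*10)² - 10 = (-3 - 10/9)² - 10 = (-37/9)² - 10 = 1369/81 - 10 = 559/81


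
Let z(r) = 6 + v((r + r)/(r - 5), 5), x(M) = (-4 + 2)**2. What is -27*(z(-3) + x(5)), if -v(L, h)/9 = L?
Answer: -351/4 ≈ -87.750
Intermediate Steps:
x(M) = 4 (x(M) = (-2)**2 = 4)
v(L, h) = -9*L
z(r) = 6 - 18*r/(-5 + r) (z(r) = 6 - 9*(r + r)/(r - 5) = 6 - 9*2*r/(-5 + r) = 6 - 18*r/(-5 + r))
-27*(z(-3) + x(5)) = -27*(6*(-5 - 2*(-3))/(-5 - 3) + 4) = -27*(6*(-5 + 6)/(-8) + 4) = -27*(6*(-1/8)*1 + 4) = -27*(-3/4 + 4) = -27*13/4 = -351/4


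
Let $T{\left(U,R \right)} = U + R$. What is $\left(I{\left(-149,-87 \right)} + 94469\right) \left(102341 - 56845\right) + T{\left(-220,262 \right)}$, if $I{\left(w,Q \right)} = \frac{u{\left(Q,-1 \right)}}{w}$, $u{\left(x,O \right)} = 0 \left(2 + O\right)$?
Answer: $4297961666$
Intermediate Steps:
$u{\left(x,O \right)} = 0$
$I{\left(w,Q \right)} = 0$ ($I{\left(w,Q \right)} = \frac{0}{w} = 0$)
$T{\left(U,R \right)} = R + U$
$\left(I{\left(-149,-87 \right)} + 94469\right) \left(102341 - 56845\right) + T{\left(-220,262 \right)} = \left(0 + 94469\right) \left(102341 - 56845\right) + \left(262 - 220\right) = 94469 \cdot 45496 + 42 = 4297961624 + 42 = 4297961666$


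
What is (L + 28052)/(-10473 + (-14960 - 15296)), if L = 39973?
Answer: -68025/40729 ≈ -1.6702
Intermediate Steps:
(L + 28052)/(-10473 + (-14960 - 15296)) = (39973 + 28052)/(-10473 + (-14960 - 15296)) = 68025/(-10473 - 30256) = 68025/(-40729) = 68025*(-1/40729) = -68025/40729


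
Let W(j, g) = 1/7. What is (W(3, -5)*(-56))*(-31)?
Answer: 248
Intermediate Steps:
W(j, g) = ⅐
(W(3, -5)*(-56))*(-31) = ((⅐)*(-56))*(-31) = -8*(-31) = 248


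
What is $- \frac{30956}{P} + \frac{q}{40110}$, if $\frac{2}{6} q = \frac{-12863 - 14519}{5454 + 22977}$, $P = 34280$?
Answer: $- \frac{294200245907}{325764956790} \approx -0.90311$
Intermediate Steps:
$q = - \frac{27382}{9477}$ ($q = 3 \frac{-12863 - 14519}{5454 + 22977} = 3 \left(- \frac{27382}{28431}\right) = - \frac{27382}{9477} \approx -2.8893$)
$- \frac{30956}{P} + \frac{q}{40110} = - \frac{30956}{34280} - \frac{27382}{9477 \cdot 40110} = \left(-30956\right) \frac{1}{34280} - \frac{13691}{190061235} = - \frac{7739}{8570} - \frac{13691}{190061235} = - \frac{294200245907}{325764956790}$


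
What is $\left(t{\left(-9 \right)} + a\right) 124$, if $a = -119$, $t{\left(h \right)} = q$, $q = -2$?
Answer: $-15004$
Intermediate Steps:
$t{\left(h \right)} = -2$
$\left(t{\left(-9 \right)} + a\right) 124 = \left(-2 - 119\right) 124 = \left(-121\right) 124 = -15004$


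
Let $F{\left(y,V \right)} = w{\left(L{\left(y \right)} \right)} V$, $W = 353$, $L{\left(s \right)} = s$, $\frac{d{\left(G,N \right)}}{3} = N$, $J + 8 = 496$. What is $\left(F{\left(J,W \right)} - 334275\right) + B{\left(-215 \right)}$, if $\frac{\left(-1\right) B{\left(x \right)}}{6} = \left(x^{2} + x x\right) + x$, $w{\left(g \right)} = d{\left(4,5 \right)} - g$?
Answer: $-1054654$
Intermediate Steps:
$J = 488$ ($J = -8 + 496 = 488$)
$d{\left(G,N \right)} = 3 N$
$w{\left(g \right)} = 15 - g$ ($w{\left(g \right)} = 3 \cdot 5 - g = 15 - g$)
$F{\left(y,V \right)} = V \left(15 - y\right)$ ($F{\left(y,V \right)} = \left(15 - y\right) V = V \left(15 - y\right)$)
$B{\left(x \right)} = - 12 x^{2} - 6 x$ ($B{\left(x \right)} = - 6 \left(\left(x^{2} + x x\right) + x\right) = - 6 \left(\left(x^{2} + x^{2}\right) + x\right) = - 6 \left(2 x^{2} + x\right) = - 6 \left(x + 2 x^{2}\right) = - 12 x^{2} - 6 x$)
$\left(F{\left(J,W \right)} - 334275\right) + B{\left(-215 \right)} = \left(353 \left(15 - 488\right) - 334275\right) - - 1290 \left(1 + 2 \left(-215\right)\right) = \left(353 \left(15 - 488\right) - 334275\right) - - 1290 \left(1 - 430\right) = \left(353 \left(-473\right) - 334275\right) - \left(-1290\right) \left(-429\right) = \left(-166969 - 334275\right) - 553410 = -501244 - 553410 = -1054654$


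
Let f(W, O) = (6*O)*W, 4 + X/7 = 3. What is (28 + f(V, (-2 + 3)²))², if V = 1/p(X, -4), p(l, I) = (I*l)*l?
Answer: 7513081/9604 ≈ 782.29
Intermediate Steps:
X = -7 (X = -28 + 7*3 = -28 + 21 = -7)
p(l, I) = I*l²
V = -1/196 (V = 1/(-4*(-7)²) = 1/(-4*49) = 1/(-196) = -1/196 ≈ -0.0051020)
f(W, O) = 6*O*W
(28 + f(V, (-2 + 3)²))² = (28 + 6*(-2 + 3)²*(-1/196))² = (28 + 6*1²*(-1/196))² = (28 + 6*1*(-1/196))² = (28 - 3/98)² = (2741/98)² = 7513081/9604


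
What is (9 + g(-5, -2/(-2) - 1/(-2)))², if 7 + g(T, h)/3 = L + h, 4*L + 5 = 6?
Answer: 729/16 ≈ 45.563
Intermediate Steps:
L = ¼ (L = -5/4 + (¼)*6 = -5/4 + 3/2 = ¼ ≈ 0.25000)
g(T, h) = -81/4 + 3*h (g(T, h) = -21 + 3*(¼ + h) = -21 + (¾ + 3*h) = -81/4 + 3*h)
(9 + g(-5, -2/(-2) - 1/(-2)))² = (9 + (-81/4 + 3*(-2/(-2) - 1/(-2))))² = (9 + (-81/4 + 3*(-2*(-½) - 1*(-½))))² = (9 + (-81/4 + 3*(1 + ½)))² = (9 + (-81/4 + 3*(3/2)))² = (9 + (-81/4 + 9/2))² = (9 - 63/4)² = (-27/4)² = 729/16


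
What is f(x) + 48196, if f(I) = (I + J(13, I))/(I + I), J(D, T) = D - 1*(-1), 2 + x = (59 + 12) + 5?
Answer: 1783274/37 ≈ 48197.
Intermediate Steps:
x = 74 (x = -2 + ((59 + 12) + 5) = -2 + (71 + 5) = -2 + 76 = 74)
J(D, T) = 1 + D (J(D, T) = D + 1 = 1 + D)
f(I) = (14 + I)/(2*I) (f(I) = (I + (1 + 13))/(I + I) = (I + 14)/((2*I)) = (14 + I)*(1/(2*I)) = (14 + I)/(2*I))
f(x) + 48196 = (½)*(14 + 74)/74 + 48196 = (½)*(1/74)*88 + 48196 = 22/37 + 48196 = 1783274/37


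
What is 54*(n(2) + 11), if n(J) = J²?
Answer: 810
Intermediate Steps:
54*(n(2) + 11) = 54*(2² + 11) = 54*(4 + 11) = 54*15 = 810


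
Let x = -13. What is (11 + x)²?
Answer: 4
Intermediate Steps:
(11 + x)² = (11 - 13)² = (-2)² = 4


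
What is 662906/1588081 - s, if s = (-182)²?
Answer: -2287084006/69047 ≈ -33124.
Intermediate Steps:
s = 33124
662906/1588081 - s = 662906/1588081 - 1*33124 = 662906*(1/1588081) - 33124 = 28822/69047 - 33124 = -2287084006/69047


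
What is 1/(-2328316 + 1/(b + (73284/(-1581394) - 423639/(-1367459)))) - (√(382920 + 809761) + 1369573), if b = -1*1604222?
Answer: -5531156029826319380948419273748/4038598913547934153964439 - √1192681 ≈ -1.3707e+6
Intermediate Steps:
b = -1604222
1/(-2328316 + 1/(b + (73284/(-1581394) - 423639/(-1367459)))) - (√(382920 + 809761) + 1369573) = 1/(-2328316 + 1/(-1604222 + (73284/(-1581394) - 423639/(-1367459)))) - (√(382920 + 809761) + 1369573) = 1/(-2328316 + 1/(-1604222 + (73284*(-1/1581394) - 423639*(-1/1367459)))) - (√1192681 + 1369573) = 1/(-2328316 + 1/(-1604222 + (-36642/790697 + 423639/1367459))) - (1369573 + √1192681) = 1/(-2328316 + 1/(-1604222 + 284863653705/1081245728923)) + (-1369573 - √1192681) = 1/(-2328316 + 1/(-1734557900880659201/1081245728923)) + (-1369573 - √1192681) = 1/(-2328316 - 1081245728923/1734557900880659201) + (-1369573 - √1192681) = 1/(-4038598913547934153964439/1734557900880659201) + (-1369573 - √1192681) = -1734557900880659201/4038598913547934153964439 + (-1369573 - √1192681) = -5531156029826319380948419273748/4038598913547934153964439 - √1192681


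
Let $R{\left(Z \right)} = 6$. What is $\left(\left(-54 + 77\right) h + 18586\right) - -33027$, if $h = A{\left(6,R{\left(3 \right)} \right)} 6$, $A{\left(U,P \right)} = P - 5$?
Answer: $51751$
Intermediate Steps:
$A{\left(U,P \right)} = -5 + P$
$h = 6$ ($h = \left(-5 + 6\right) 6 = 1 \cdot 6 = 6$)
$\left(\left(-54 + 77\right) h + 18586\right) - -33027 = \left(\left(-54 + 77\right) 6 + 18586\right) - -33027 = \left(23 \cdot 6 + 18586\right) + 33027 = \left(138 + 18586\right) + 33027 = 18724 + 33027 = 51751$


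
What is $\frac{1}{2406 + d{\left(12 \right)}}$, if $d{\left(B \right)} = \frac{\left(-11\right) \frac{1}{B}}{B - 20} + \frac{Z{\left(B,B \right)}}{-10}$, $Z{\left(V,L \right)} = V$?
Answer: $\frac{480}{1154359} \approx 0.00041582$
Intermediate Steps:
$d{\left(B \right)} = - \frac{B}{10} - \frac{11}{B \left(-20 + B\right)}$ ($d{\left(B \right)} = \frac{\left(-11\right) \frac{1}{B}}{B - 20} + \frac{B}{-10} = \frac{\left(-11\right) \frac{1}{B}}{-20 + B} + B \left(- \frac{1}{10}\right) = - \frac{11}{B \left(-20 + B\right)} - \frac{B}{10} = - \frac{B}{10} - \frac{11}{B \left(-20 + B\right)}$)
$\frac{1}{2406 + d{\left(12 \right)}} = \frac{1}{2406 + \frac{-110 - 12^{3} + 20 \cdot 12^{2}}{10 \cdot 12 \left(-20 + 12\right)}} = \frac{1}{2406 + \frac{1}{10} \cdot \frac{1}{12} \frac{1}{-8} \left(-110 - 1728 + 20 \cdot 144\right)} = \frac{1}{2406 + \frac{1}{10} \cdot \frac{1}{12} \left(- \frac{1}{8}\right) \left(-110 - 1728 + 2880\right)} = \frac{1}{2406 + \frac{1}{10} \cdot \frac{1}{12} \left(- \frac{1}{8}\right) 1042} = \frac{1}{2406 - \frac{521}{480}} = \frac{1}{\frac{1154359}{480}} = \frac{480}{1154359}$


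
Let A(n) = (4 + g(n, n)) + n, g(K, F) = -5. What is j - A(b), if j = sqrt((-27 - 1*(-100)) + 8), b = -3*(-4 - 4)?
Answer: -14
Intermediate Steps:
b = 24 (b = -3*(-8) = 24)
j = 9 (j = sqrt((-27 + 100) + 8) = sqrt(73 + 8) = sqrt(81) = 9)
A(n) = -1 + n (A(n) = (4 - 5) + n = -1 + n)
j - A(b) = 9 - (-1 + 24) = 9 - 1*23 = 9 - 23 = -14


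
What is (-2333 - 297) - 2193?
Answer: -4823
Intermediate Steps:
(-2333 - 297) - 2193 = -2630 - 2193 = -4823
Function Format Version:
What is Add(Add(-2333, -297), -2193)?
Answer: -4823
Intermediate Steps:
Add(Add(-2333, -297), -2193) = Add(-2630, -2193) = -4823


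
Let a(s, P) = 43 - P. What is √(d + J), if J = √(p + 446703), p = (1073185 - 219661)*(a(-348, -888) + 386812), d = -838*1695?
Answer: √(-1420410 + √330948403035) ≈ 919.31*I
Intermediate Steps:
d = -1420410
p = 330947956332 (p = (1073185 - 219661)*((43 - 1*(-888)) + 386812) = 853524*((43 + 888) + 386812) = 853524*(931 + 386812) = 853524*387743 = 330947956332)
J = √330948403035 (J = √(330947956332 + 446703) = √330948403035 ≈ 5.7528e+5)
√(d + J) = √(-1420410 + √330948403035)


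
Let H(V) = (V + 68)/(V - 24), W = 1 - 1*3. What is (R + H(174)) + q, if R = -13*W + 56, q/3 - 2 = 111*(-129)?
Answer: -3215054/75 ≈ -42867.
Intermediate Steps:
q = -42951 (q = 6 + 3*(111*(-129)) = 6 + 3*(-14319) = 6 - 42957 = -42951)
W = -2 (W = 1 - 3 = -2)
H(V) = (68 + V)/(-24 + V)
R = 82 (R = -13*(-2) + 56 = 26 + 56 = 82)
(R + H(174)) + q = (82 + (68 + 174)/(-24 + 174)) - 42951 = (82 + 242/150) - 42951 = (82 + (1/150)*242) - 42951 = (82 + 121/75) - 42951 = 6271/75 - 42951 = -3215054/75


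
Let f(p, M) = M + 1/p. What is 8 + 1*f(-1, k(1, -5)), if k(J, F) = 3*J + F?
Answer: 5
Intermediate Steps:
k(J, F) = F + 3*J
8 + 1*f(-1, k(1, -5)) = 8 + 1*((-5 + 3*1) + 1/(-1)) = 8 + 1*((-5 + 3) - 1) = 8 + 1*(-2 - 1) = 8 + 1*(-3) = 8 - 3 = 5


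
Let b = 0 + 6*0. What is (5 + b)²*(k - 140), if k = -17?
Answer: -3925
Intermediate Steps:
b = 0 (b = 0 + 0 = 0)
(5 + b)²*(k - 140) = (5 + 0)²*(-17 - 140) = 5²*(-157) = 25*(-157) = -3925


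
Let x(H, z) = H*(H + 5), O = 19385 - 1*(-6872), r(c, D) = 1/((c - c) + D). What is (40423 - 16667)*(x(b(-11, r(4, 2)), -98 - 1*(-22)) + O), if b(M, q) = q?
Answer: 623826621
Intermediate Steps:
r(c, D) = 1/D (r(c, D) = 1/(0 + D) = 1/D)
O = 26257 (O = 19385 + 6872 = 26257)
x(H, z) = H*(5 + H)
(40423 - 16667)*(x(b(-11, r(4, 2)), -98 - 1*(-22)) + O) = (40423 - 16667)*((5 + 1/2)/2 + 26257) = 23756*((5 + 1/2)/2 + 26257) = 23756*((1/2)*(11/2) + 26257) = 23756*(11/4 + 26257) = 23756*(105039/4) = 623826621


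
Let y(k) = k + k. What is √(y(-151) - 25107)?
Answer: I*√25409 ≈ 159.4*I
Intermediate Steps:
y(k) = 2*k
√(y(-151) - 25107) = √(2*(-151) - 25107) = √(-302 - 25107) = √(-25409) = I*√25409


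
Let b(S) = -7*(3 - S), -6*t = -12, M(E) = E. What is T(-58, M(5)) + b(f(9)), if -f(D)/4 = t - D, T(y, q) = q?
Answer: 180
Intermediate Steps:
t = 2 (t = -1/6*(-12) = 2)
f(D) = -8 + 4*D (f(D) = -4*(2 - D) = -8 + 4*D)
b(S) = -21 + 7*S
T(-58, M(5)) + b(f(9)) = 5 + (-21 + 7*(-8 + 4*9)) = 5 + (-21 + 7*(-8 + 36)) = 5 + (-21 + 7*28) = 5 + (-21 + 196) = 5 + 175 = 180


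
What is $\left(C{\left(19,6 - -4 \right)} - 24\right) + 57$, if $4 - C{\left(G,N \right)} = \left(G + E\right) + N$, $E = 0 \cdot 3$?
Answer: $8$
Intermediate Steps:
$E = 0$
$C{\left(G,N \right)} = 4 - G - N$ ($C{\left(G,N \right)} = 4 - \left(\left(G + 0\right) + N\right) = 4 - \left(G + N\right) = 4 - G - N$)
$\left(C{\left(19,6 - -4 \right)} - 24\right) + 57 = \left(\left(4 - 19 - \left(6 - -4\right)\right) - 24\right) + 57 = \left(\left(4 - 19 - \left(6 + 4\right)\right) - 24\right) + 57 = \left(\left(4 - 19 - 10\right) - 24\right) + 57 = \left(-25 - 24\right) + 57 = -49 + 57 = 8$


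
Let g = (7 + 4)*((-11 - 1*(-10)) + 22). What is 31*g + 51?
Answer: 7212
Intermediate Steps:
g = 231 (g = 11*((-11 + 10) + 22) = 11*(-1 + 22) = 11*21 = 231)
31*g + 51 = 31*231 + 51 = 7161 + 51 = 7212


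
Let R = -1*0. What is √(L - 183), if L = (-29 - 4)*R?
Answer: I*√183 ≈ 13.528*I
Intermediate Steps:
R = 0
L = 0 (L = (-29 - 4)*0 = -33*0 = 0)
√(L - 183) = √(0 - 183) = √(-183) = I*√183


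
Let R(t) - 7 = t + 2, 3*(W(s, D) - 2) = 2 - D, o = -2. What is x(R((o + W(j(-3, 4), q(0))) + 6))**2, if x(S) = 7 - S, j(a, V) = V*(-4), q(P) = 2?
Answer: 64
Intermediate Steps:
j(a, V) = -4*V
W(s, D) = 8/3 - D/3 (W(s, D) = 2 + (2 - D)/3 = 2 + (2/3 - D/3) = 8/3 - D/3)
R(t) = 9 + t (R(t) = 7 + (t + 2) = 7 + (2 + t) = 9 + t)
x(R((o + W(j(-3, 4), q(0))) + 6))**2 = (7 - (9 + ((-2 + (8/3 - 1/3*2)) + 6)))**2 = (7 - (9 + ((-2 + (8/3 - 2/3)) + 6)))**2 = (7 - (9 + ((-2 + 2) + 6)))**2 = (7 - (9 + (0 + 6)))**2 = (7 - (9 + 6))**2 = (7 - 1*15)**2 = (7 - 15)**2 = (-8)**2 = 64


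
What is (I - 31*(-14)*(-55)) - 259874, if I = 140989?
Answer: -142755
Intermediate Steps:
(I - 31*(-14)*(-55)) - 259874 = (140989 - 31*(-14)*(-55)) - 259874 = (140989 + 434*(-55)) - 259874 = (140989 - 23870) - 259874 = 117119 - 259874 = -142755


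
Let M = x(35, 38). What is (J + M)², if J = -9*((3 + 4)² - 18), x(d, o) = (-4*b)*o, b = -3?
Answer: 31329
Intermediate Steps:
x(d, o) = 12*o (x(d, o) = (-4*(-3))*o = 12*o)
J = -279 (J = -9*(7² - 18) = -9*(49 - 18) = -9*31 = -279)
M = 456 (M = 12*38 = 456)
(J + M)² = (-279 + 456)² = 177² = 31329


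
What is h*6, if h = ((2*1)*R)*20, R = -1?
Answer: -240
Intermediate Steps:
h = -40 (h = ((2*1)*(-1))*20 = (2*(-1))*20 = -2*20 = -40)
h*6 = -40*6 = -240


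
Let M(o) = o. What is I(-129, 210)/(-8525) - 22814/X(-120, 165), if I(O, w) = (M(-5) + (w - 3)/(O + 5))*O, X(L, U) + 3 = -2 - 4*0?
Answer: 4823229197/1057100 ≈ 4562.7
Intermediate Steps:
X(L, U) = -5 (X(L, U) = -3 + (-2 - 4*0) = -3 + (-2 + 0) = -3 - 2 = -5)
I(O, w) = O*(-5 + (-3 + w)/(5 + O)) (I(O, w) = (-5 + (w - 3)/(O + 5))*O = (-5 + (-3 + w)/(5 + O))*O = O*(-5 + (-3 + w)/(5 + O)))
I(-129, 210)/(-8525) - 22814/X(-120, 165) = -129*(-28 + 210 - 5*(-129))/(5 - 129)/(-8525) - 22814/(-5) = -129*(-28 + 210 + 645)/(-124)*(-1/8525) - 22814*(-⅕) = -129*(-1/124)*827*(-1/8525) + 22814/5 = (106683/124)*(-1/8525) + 22814/5 = -106683/1057100 + 22814/5 = 4823229197/1057100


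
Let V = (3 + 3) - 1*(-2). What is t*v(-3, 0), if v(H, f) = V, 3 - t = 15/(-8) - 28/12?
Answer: 173/3 ≈ 57.667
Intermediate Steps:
t = 173/24 (t = 3 - (15/(-8) - 28/12) = 3 - (15*(-⅛) - 28*1/12) = 3 - (-15/8 - 7/3) = 3 - 1*(-101/24) = 3 + 101/24 = 173/24 ≈ 7.2083)
V = 8 (V = 6 + 2 = 8)
v(H, f) = 8
t*v(-3, 0) = (173/24)*8 = 173/3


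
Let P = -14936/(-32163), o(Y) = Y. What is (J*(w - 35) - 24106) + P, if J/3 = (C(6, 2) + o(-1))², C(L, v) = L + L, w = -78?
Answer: -2094600439/32163 ≈ -65125.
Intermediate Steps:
C(L, v) = 2*L
J = 363 (J = 3*(2*6 - 1)² = 3*(12 - 1)² = 3*11² = 3*121 = 363)
P = 14936/32163 (P = -14936*(-1/32163) = 14936/32163 ≈ 0.46438)
(J*(w - 35) - 24106) + P = (363*(-78 - 35) - 24106) + 14936/32163 = (363*(-113) - 24106) + 14936/32163 = (-41019 - 24106) + 14936/32163 = -65125 + 14936/32163 = -2094600439/32163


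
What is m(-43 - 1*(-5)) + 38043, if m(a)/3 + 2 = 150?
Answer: 38487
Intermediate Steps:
m(a) = 444 (m(a) = -6 + 3*150 = -6 + 450 = 444)
m(-43 - 1*(-5)) + 38043 = 444 + 38043 = 38487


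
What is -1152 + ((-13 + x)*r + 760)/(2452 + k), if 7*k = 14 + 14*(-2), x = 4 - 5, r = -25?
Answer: -282129/245 ≈ -1151.5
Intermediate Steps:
x = -1
k = -2 (k = (14 + 14*(-2))/7 = (14 - 28)/7 = (⅐)*(-14) = -2)
-1152 + ((-13 + x)*r + 760)/(2452 + k) = -1152 + ((-13 - 1)*(-25) + 760)/(2452 - 2) = -1152 + (-14*(-25) + 760)/2450 = -1152 + (350 + 760)*(1/2450) = -1152 + 1110*(1/2450) = -1152 + 111/245 = -282129/245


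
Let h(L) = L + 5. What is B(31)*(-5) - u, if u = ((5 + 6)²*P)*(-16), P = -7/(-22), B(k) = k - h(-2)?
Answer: 476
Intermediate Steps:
h(L) = 5 + L
B(k) = -3 + k (B(k) = k - (5 - 2) = k - 1*3 = k - 3 = -3 + k)
P = 7/22 (P = -7*(-1/22) = 7/22 ≈ 0.31818)
u = -616 (u = ((5 + 6)²*(7/22))*(-16) = (11²*(7/22))*(-16) = (121*(7/22))*(-16) = (77/2)*(-16) = -616)
B(31)*(-5) - u = (-3 + 31)*(-5) - 1*(-616) = 28*(-5) + 616 = -140 + 616 = 476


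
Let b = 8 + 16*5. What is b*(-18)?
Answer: -1584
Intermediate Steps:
b = 88 (b = 8 + 80 = 88)
b*(-18) = 88*(-18) = -1584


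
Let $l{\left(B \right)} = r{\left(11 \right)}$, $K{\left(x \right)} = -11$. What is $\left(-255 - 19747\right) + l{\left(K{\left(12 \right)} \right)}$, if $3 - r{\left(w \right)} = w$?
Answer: $-20010$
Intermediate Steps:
$r{\left(w \right)} = 3 - w$
$l{\left(B \right)} = -8$ ($l{\left(B \right)} = 3 - 11 = -8$)
$\left(-255 - 19747\right) + l{\left(K{\left(12 \right)} \right)} = \left(-255 - 19747\right) - 8 = -20002 - 8 = -20010$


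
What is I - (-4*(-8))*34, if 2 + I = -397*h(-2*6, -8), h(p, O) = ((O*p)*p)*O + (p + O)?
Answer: -3651902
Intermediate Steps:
h(p, O) = O + p + O²*p² (h(p, O) = (O*p²)*O + (O + p) = O²*p² + (O + p) = O + p + O²*p²)
I = -3650814 (I = -2 - 397*(-8 - 2*6 + (-8)²*(-2*6)²) = -2 - 397*(-8 - 12 + 64*(-12)²) = -2 - 397*(-8 - 12 + 64*144) = -2 - 397*(-8 - 12 + 9216) = -2 - 397*9196 = -2 - 3650812 = -3650814)
I - (-4*(-8))*34 = -3650814 - (-4*(-8))*34 = -3650814 - 32*34 = -3650814 - 1*1088 = -3650814 - 1088 = -3651902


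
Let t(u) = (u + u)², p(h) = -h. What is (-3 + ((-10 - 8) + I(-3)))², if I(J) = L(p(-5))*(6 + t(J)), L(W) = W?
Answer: 35721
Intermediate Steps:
t(u) = 4*u² (t(u) = (2*u)² = 4*u²)
I(J) = 30 + 20*J² (I(J) = (-1*(-5))*(6 + 4*J²) = 5*(6 + 4*J²) = 30 + 20*J²)
(-3 + ((-10 - 8) + I(-3)))² = (-3 + ((-10 - 8) + (30 + 20*(-3)²)))² = (-3 + (-18 + (30 + 20*9)))² = (-3 + (-18 + (30 + 180)))² = (-3 + (-18 + 210))² = (-3 + 192)² = 189² = 35721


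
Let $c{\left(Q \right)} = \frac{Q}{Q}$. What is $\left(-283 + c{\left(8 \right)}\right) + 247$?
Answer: $-35$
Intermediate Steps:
$c{\left(Q \right)} = 1$
$\left(-283 + c{\left(8 \right)}\right) + 247 = \left(-283 + 1\right) + 247 = -282 + 247 = -35$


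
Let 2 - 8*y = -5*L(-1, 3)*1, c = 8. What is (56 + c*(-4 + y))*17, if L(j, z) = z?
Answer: 697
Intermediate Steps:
y = 17/8 (y = 1/4 - (-5*3)/8 = 1/4 - (-15)/8 = 1/4 - 1/8*(-15) = 1/4 + 15/8 = 17/8 ≈ 2.1250)
(56 + c*(-4 + y))*17 = (56 + 8*(-4 + 17/8))*17 = (56 + 8*(-15/8))*17 = (56 - 15)*17 = 41*17 = 697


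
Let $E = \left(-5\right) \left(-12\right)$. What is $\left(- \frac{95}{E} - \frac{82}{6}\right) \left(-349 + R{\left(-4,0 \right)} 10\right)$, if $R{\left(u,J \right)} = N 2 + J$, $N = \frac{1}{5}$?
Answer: $\frac{21045}{4} \approx 5261.3$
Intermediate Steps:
$N = \frac{1}{5} \approx 0.2$
$E = 60$
$R{\left(u,J \right)} = \frac{2}{5} + J$ ($R{\left(u,J \right)} = \frac{1}{5} \cdot 2 + J = \frac{2}{5} + J$)
$\left(- \frac{95}{E} - \frac{82}{6}\right) \left(-349 + R{\left(-4,0 \right)} 10\right) = \left(- \frac{95}{60} - \frac{82}{6}\right) \left(-349 + \left(\frac{2}{5} + 0\right) 10\right) = \left(\left(-95\right) \frac{1}{60} - \frac{41}{3}\right) \left(-349 + \frac{2}{5} \cdot 10\right) = \left(- \frac{19}{12} - \frac{41}{3}\right) \left(-349 + 4\right) = \left(- \frac{61}{4}\right) \left(-345\right) = \frac{21045}{4}$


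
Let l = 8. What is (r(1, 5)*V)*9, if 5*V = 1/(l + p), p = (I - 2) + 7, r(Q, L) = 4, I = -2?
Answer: 36/55 ≈ 0.65455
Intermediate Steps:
p = 3 (p = (-2 - 2) + 7 = -4 + 7 = 3)
V = 1/55 (V = 1/(5*(8 + 3)) = (1/5)/11 = (1/5)*(1/11) = 1/55 ≈ 0.018182)
(r(1, 5)*V)*9 = (4*(1/55))*9 = (4/55)*9 = 36/55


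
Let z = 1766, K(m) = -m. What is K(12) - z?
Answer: -1778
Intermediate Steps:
K(12) - z = -1*12 - 1*1766 = -12 - 1766 = -1778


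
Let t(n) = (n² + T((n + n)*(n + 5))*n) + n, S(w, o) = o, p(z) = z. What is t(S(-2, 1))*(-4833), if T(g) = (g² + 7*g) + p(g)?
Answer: -1169586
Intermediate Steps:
T(g) = g² + 8*g (T(g) = (g² + 7*g) + g = g² + 8*g)
t(n) = n + n² + 2*n²*(5 + n)*(8 + 2*n*(5 + n)) (t(n) = (n² + (((n + n)*(n + 5))*(8 + (n + n)*(n + 5)))*n) + n = (n² + (((2*n)*(5 + n))*(8 + (2*n)*(5 + n)))*n) + n = (n² + ((2*n*(5 + n))*(8 + 2*n*(5 + n)))*n) + n = (n² + (2*n*(5 + n)*(8 + 2*n*(5 + n)))*n) + n = (n² + 2*n²*(5 + n)*(8 + 2*n*(5 + n))) + n = n + n² + 2*n²*(5 + n)*(8 + 2*n*(5 + n)))
t(S(-2, 1))*(-4833) = (1*(1 + 1 + 4*1²*(5 + 1)² + 16*1*(5 + 1)))*(-4833) = (1*(1 + 1 + 4*1*6² + 16*1*6))*(-4833) = (1*(1 + 1 + 4*1*36 + 96))*(-4833) = (1*(1 + 1 + 144 + 96))*(-4833) = (1*242)*(-4833) = 242*(-4833) = -1169586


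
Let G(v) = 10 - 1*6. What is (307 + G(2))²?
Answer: 96721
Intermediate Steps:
G(v) = 4 (G(v) = 10 - 6 = 4)
(307 + G(2))² = (307 + 4)² = 311² = 96721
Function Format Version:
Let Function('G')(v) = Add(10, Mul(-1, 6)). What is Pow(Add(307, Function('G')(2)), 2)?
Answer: 96721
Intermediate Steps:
Function('G')(v) = 4 (Function('G')(v) = Add(10, -6) = 4)
Pow(Add(307, Function('G')(2)), 2) = Pow(Add(307, 4), 2) = Pow(311, 2) = 96721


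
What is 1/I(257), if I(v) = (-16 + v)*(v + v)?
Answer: 1/123874 ≈ 8.0727e-6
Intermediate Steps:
I(v) = 2*v*(-16 + v) (I(v) = (-16 + v)*(2*v) = 2*v*(-16 + v))
1/I(257) = 1/(2*257*(-16 + 257)) = 1/(2*257*241) = 1/123874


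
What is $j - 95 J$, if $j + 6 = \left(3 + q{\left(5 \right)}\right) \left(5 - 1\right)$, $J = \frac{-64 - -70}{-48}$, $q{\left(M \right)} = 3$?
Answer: $\frac{239}{8} \approx 29.875$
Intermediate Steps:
$J = - \frac{1}{8}$ ($J = \left(-64 + 70\right) \left(- \frac{1}{48}\right) = 6 \left(- \frac{1}{48}\right) = - \frac{1}{8} \approx -0.125$)
$j = 18$ ($j = -6 + \left(3 + 3\right) \left(5 - 1\right) = -6 + 6 \left(5 - 1\right) = -6 + 6 \cdot 4 = -6 + 24 = 18$)
$j - 95 J = 18 - - \frac{95}{8} = 18 + \frac{95}{8} = \frac{239}{8}$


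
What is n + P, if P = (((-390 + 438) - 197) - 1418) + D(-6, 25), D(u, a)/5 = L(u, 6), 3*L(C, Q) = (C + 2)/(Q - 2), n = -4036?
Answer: -16814/3 ≈ -5604.7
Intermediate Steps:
L(C, Q) = (2 + C)/(3*(-2 + Q)) (L(C, Q) = ((C + 2)/(Q - 2))/3 = ((2 + C)/(-2 + Q))/3 = (2 + C)/(3*(-2 + Q)))
D(u, a) = ⅚ + 5*u/12 (D(u, a) = 5*((2 + u)/(3*(-2 + 6))) = 5*((⅓)*(2 + u)/4) = 5*((⅓)*(¼)*(2 + u)) = 5*(⅙ + u/12) = ⅚ + 5*u/12)
P = -4706/3 (P = (((-390 + 438) - 197) - 1418) + (⅚ + (5/12)*(-6)) = ((48 - 197) - 1418) + (⅚ - 5/2) = (-149 - 1418) - 5/3 = -1567 - 5/3 = -4706/3 ≈ -1568.7)
n + P = -4036 - 4706/3 = -16814/3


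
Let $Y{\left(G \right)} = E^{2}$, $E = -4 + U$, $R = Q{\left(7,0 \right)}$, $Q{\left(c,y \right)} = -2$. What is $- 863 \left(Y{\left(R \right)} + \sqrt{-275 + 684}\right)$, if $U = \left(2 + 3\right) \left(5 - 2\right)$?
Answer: $-104423 - 863 \sqrt{409} \approx -1.2188 \cdot 10^{5}$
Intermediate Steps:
$U = 15$ ($U = 5 \cdot 3 = 15$)
$R = -2$
$E = 11$ ($E = -4 + 15 = 11$)
$Y{\left(G \right)} = 121$ ($Y{\left(G \right)} = 11^{2} = 121$)
$- 863 \left(Y{\left(R \right)} + \sqrt{-275 + 684}\right) = - 863 \left(121 + \sqrt{-275 + 684}\right) = - 863 \left(121 + \sqrt{409}\right) = -104423 - 863 \sqrt{409}$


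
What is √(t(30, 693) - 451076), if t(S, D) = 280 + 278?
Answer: I*√450518 ≈ 671.21*I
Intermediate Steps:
t(S, D) = 558
√(t(30, 693) - 451076) = √(558 - 451076) = √(-450518) = I*√450518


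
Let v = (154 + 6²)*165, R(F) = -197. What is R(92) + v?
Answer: 31153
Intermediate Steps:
v = 31350 (v = (154 + 36)*165 = 190*165 = 31350)
R(92) + v = -197 + 31350 = 31153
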